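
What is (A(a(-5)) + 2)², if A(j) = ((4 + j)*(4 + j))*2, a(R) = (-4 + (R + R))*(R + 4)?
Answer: 422500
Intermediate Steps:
a(R) = (-4 + 2*R)*(4 + R)
A(j) = 2*(4 + j)² (A(j) = (4 + j)²*2 = 2*(4 + j)²)
(A(a(-5)) + 2)² = (2*(4 + (-16 + 2*(-5)² + 4*(-5)))² + 2)² = (2*(4 + (-16 + 2*25 - 20))² + 2)² = (2*(4 + (-16 + 50 - 20))² + 2)² = (2*(4 + 14)² + 2)² = (2*18² + 2)² = (2*324 + 2)² = (648 + 2)² = 650² = 422500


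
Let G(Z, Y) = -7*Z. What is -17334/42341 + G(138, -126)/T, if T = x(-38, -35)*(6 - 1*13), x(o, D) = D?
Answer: -6449748/1481935 ≈ -4.3522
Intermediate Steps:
T = 245 (T = -35*(6 - 1*13) = -35*(6 - 13) = -35*(-7) = 245)
-17334/42341 + G(138, -126)/T = -17334/42341 - 7*138/245 = -17334*1/42341 - 966*1/245 = -17334/42341 - 138/35 = -6449748/1481935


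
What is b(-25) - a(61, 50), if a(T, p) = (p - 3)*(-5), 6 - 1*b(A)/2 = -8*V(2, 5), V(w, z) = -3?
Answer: 199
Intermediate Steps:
b(A) = -36 (b(A) = 12 - (-16)*(-3) = 12 - 2*24 = 12 - 48 = -36)
a(T, p) = 15 - 5*p (a(T, p) = (-3 + p)*(-5) = 15 - 5*p)
b(-25) - a(61, 50) = -36 - (15 - 5*50) = -36 - (15 - 250) = -36 - 1*(-235) = -36 + 235 = 199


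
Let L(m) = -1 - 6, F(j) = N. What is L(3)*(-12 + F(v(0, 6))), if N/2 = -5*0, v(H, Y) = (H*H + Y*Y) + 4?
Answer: 84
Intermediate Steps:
v(H, Y) = 4 + H² + Y² (v(H, Y) = (H² + Y²) + 4 = 4 + H² + Y²)
N = 0 (N = 2*(-5*0) = 2*0 = 0)
F(j) = 0
L(m) = -7
L(3)*(-12 + F(v(0, 6))) = -7*(-12 + 0) = -7*(-12) = 84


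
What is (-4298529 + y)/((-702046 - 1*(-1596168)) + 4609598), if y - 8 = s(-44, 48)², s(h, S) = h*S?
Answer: 162023/5503720 ≈ 0.029439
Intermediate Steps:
s(h, S) = S*h
y = 4460552 (y = 8 + (48*(-44))² = 8 + (-2112)² = 8 + 4460544 = 4460552)
(-4298529 + y)/((-702046 - 1*(-1596168)) + 4609598) = (-4298529 + 4460552)/((-702046 - 1*(-1596168)) + 4609598) = 162023/((-702046 + 1596168) + 4609598) = 162023/(894122 + 4609598) = 162023/5503720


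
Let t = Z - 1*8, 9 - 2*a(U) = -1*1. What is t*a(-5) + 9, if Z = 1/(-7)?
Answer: -222/7 ≈ -31.714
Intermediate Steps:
Z = -1/7 ≈ -0.14286
a(U) = 5 (a(U) = 9/2 - (-1)/2 = 9/2 - 1/2*(-1) = 9/2 + 1/2 = 5)
t = -57/7 (t = -1/7 - 1*8 = -1/7 - 8 = -57/7 ≈ -8.1429)
t*a(-5) + 9 = -57/7*5 + 9 = -285/7 + 9 = -222/7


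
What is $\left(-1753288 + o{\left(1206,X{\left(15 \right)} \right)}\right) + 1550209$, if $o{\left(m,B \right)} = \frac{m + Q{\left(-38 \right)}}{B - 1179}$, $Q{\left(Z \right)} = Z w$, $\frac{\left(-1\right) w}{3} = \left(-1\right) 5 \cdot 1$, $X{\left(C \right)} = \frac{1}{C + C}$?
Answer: $- \frac{7182720231}{35369} \approx -2.0308 \cdot 10^{5}$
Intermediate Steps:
$X{\left(C \right)} = \frac{1}{2 C}$
$w = 15$ ($w = - 3 \left(-1\right) 5 \cdot 1 = - 3 \left(\left(-5\right) 1\right) = \left(-3\right) \left(-5\right) = 15$)
$Q{\left(Z \right)} = 15 Z$ ($Q{\left(Z \right)} = Z 15 = 15 Z$)
$o{\left(m,B \right)} = \frac{-570 + m}{-1179 + B}$ ($o{\left(m,B \right)} = \frac{m + 15 \left(-38\right)}{B - 1179} = \frac{m - 570}{-1179 + B} = \frac{-570 + m}{-1179 + B}$)
$\left(-1753288 + o{\left(1206,X{\left(15 \right)} \right)}\right) + 1550209 = \left(-1753288 + \frac{-570 + 1206}{-1179 + \frac{1}{2 \cdot 15}}\right) + 1550209 = \left(-1753288 + \frac{1}{-1179 + \frac{1}{2} \cdot \frac{1}{15}} \cdot 636\right) + 1550209 = \left(-1753288 + \frac{1}{-1179 + \frac{1}{30}} \cdot 636\right) + 1550209 = \left(-1753288 + \frac{1}{- \frac{35369}{30}} \cdot 636\right) + 1550209 = \left(-1753288 - \frac{19080}{35369}\right) + 1550209 = - \frac{62012062352}{35369} + 1550209 = - \frac{7182720231}{35369}$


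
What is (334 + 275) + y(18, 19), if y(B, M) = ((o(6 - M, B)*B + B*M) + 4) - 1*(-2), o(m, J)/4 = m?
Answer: 21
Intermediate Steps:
o(m, J) = 4*m
y(B, M) = 6 + B*M + B*(24 - 4*M) (y(B, M) = (((4*(6 - M))*B + B*M) + 4) - 1*(-2) = (((24 - 4*M)*B + B*M) + 4) + 2 = ((B*(24 - 4*M) + B*M) + 4) + 2 = ((B*M + B*(24 - 4*M)) + 4) + 2 = (4 + B*M + B*(24 - 4*M)) + 2 = 6 + B*M + B*(24 - 4*M))
(334 + 275) + y(18, 19) = (334 + 275) + (6 + 24*18 - 3*18*19) = 609 + (6 + 432 - 1026) = 609 - 588 = 21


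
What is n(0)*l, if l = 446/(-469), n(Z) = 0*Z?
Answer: 0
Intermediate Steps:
n(Z) = 0
l = -446/469 (l = 446*(-1/469) = -446/469 ≈ -0.95096)
n(0)*l = 0*(-446/469) = 0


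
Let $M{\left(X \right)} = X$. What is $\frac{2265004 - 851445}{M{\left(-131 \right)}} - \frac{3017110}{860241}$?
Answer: $- \frac{1216396649129}{112691571} \approx -10794.0$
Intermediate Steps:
$\frac{2265004 - 851445}{M{\left(-131 \right)}} - \frac{3017110}{860241} = \frac{2265004 - 851445}{-131} - \frac{3017110}{860241} = 1413559 \left(- \frac{1}{131}\right) - \frac{3017110}{860241} = - \frac{1413559}{131} - \frac{3017110}{860241} = - \frac{1216396649129}{112691571}$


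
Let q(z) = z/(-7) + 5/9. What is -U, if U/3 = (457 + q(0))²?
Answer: -16957924/27 ≈ -6.2807e+5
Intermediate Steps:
q(z) = 5/9 - z/7 (q(z) = z*(-⅐) + 5*(⅑) = -z/7 + 5/9 = 5/9 - z/7)
U = 16957924/27 (U = 3*(457 + (5/9 - ⅐*0))² = 3*(457 + (5/9 + 0))² = 3*(457 + 5/9)² = 3*(4118/9)² = 3*(16957924/81) = 16957924/27 ≈ 6.2807e+5)
-U = -1*16957924/27 = -16957924/27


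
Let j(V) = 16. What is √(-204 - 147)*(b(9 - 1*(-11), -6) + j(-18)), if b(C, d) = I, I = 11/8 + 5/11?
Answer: 4707*I*√39/88 ≈ 334.04*I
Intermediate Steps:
I = 161/88 (I = 11*(⅛) + 5*(1/11) = 11/8 + 5/11 = 161/88 ≈ 1.8295)
b(C, d) = 161/88
√(-204 - 147)*(b(9 - 1*(-11), -6) + j(-18)) = √(-204 - 147)*(161/88 + 16) = √(-351)*(1569/88) = (3*I*√39)*(1569/88) = 4707*I*√39/88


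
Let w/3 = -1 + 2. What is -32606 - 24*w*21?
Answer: -34118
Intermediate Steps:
w = 3 (w = 3*(-1 + 2) = 3*1 = 3)
-32606 - 24*w*21 = -32606 - 24*3*21 = -32606 - 72*21 = -32606 - 1*1512 = -32606 - 1512 = -34118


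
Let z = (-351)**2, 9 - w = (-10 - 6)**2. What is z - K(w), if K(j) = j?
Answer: 123448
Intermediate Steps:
w = -247 (w = 9 - (-10 - 6)**2 = 9 - 1*(-16)**2 = 9 - 1*256 = 9 - 256 = -247)
z = 123201
z - K(w) = 123201 - 1*(-247) = 123201 + 247 = 123448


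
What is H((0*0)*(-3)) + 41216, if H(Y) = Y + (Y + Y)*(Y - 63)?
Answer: 41216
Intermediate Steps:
H(Y) = Y + 2*Y*(-63 + Y) (H(Y) = Y + (2*Y)*(-63 + Y) = Y + 2*Y*(-63 + Y))
H((0*0)*(-3)) + 41216 = ((0*0)*(-3))*(-125 + 2*((0*0)*(-3))) + 41216 = (0*(-3))*(-125 + 2*(0*(-3))) + 41216 = 0*(-125 + 2*0) + 41216 = 0*(-125 + 0) + 41216 = 0*(-125) + 41216 = 0 + 41216 = 41216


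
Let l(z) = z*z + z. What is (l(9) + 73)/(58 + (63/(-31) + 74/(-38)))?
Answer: 96007/31818 ≈ 3.0174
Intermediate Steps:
l(z) = z + z² (l(z) = z² + z = z + z²)
(l(9) + 73)/(58 + (63/(-31) + 74/(-38))) = (9*(1 + 9) + 73)/(58 + (63/(-31) + 74/(-38))) = (9*10 + 73)/(58 + (63*(-1/31) + 74*(-1/38))) = (90 + 73)/(58 + (-63/31 - 37/19)) = 163/(58 - 2344/589) = 163/(31818/589) = 163*(589/31818) = 96007/31818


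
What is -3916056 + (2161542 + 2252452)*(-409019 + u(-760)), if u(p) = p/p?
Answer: -1805406913948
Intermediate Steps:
u(p) = 1
-3916056 + (2161542 + 2252452)*(-409019 + u(-760)) = -3916056 + (2161542 + 2252452)*(-409019 + 1) = -3916056 + 4413994*(-409018) = -3916056 - 1805402997892 = -1805406913948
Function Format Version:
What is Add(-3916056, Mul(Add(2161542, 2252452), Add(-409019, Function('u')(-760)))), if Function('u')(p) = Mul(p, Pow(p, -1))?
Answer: -1805406913948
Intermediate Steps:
Function('u')(p) = 1
Add(-3916056, Mul(Add(2161542, 2252452), Add(-409019, Function('u')(-760)))) = Add(-3916056, Mul(Add(2161542, 2252452), Add(-409019, 1))) = Add(-3916056, Mul(4413994, -409018)) = Add(-3916056, -1805402997892) = -1805406913948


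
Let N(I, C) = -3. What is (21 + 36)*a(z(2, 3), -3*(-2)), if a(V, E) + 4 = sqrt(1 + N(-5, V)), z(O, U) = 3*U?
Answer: -228 + 57*I*sqrt(2) ≈ -228.0 + 80.61*I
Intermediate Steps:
a(V, E) = -4 + I*sqrt(2) (a(V, E) = -4 + sqrt(1 - 3) = -4 + sqrt(-2) = -4 + I*sqrt(2))
(21 + 36)*a(z(2, 3), -3*(-2)) = (21 + 36)*(-4 + I*sqrt(2)) = 57*(-4 + I*sqrt(2)) = -228 + 57*I*sqrt(2)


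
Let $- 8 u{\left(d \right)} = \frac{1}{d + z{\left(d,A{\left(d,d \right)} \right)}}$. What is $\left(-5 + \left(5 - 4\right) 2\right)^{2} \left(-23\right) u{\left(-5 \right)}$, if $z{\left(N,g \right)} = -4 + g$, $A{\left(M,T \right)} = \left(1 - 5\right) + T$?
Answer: $- \frac{23}{16} \approx -1.4375$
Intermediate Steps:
$A{\left(M,T \right)} = -4 + T$
$u{\left(d \right)} = - \frac{1}{8 \left(-8 + 2 d\right)}$ ($u{\left(d \right)} = - \frac{1}{8 \left(d + \left(-4 + \left(-4 + d\right)\right)\right)} = - \frac{1}{8 \left(d + \left(-8 + d\right)\right)} = - \frac{1}{8 \left(-8 + 2 d\right)}$)
$\left(-5 + \left(5 - 4\right) 2\right)^{2} \left(-23\right) u{\left(-5 \right)} = \left(-5 + \left(5 - 4\right) 2\right)^{2} \left(-23\right) \left(- \frac{1}{-64 + 16 \left(-5\right)}\right) = \left(-5 + 1 \cdot 2\right)^{2} \left(-23\right) \left(- \frac{1}{-64 - 80}\right) = \left(-5 + 2\right)^{2} \left(-23\right) \left(- \frac{1}{-144}\right) = \left(-3\right)^{2} \left(-23\right) \left(\left(-1\right) \left(- \frac{1}{144}\right)\right) = 9 \left(-23\right) \frac{1}{144} = \left(-207\right) \frac{1}{144} = - \frac{23}{16}$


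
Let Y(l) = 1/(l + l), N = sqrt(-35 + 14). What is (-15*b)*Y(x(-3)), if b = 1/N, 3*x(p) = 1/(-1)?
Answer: -15*I*sqrt(21)/14 ≈ -4.9099*I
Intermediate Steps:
x(p) = -1/3 (x(p) = (1/(-1))/3 = (1*(-1))/3 = (1/3)*(-1) = -1/3)
N = I*sqrt(21) (N = sqrt(-21) = I*sqrt(21) ≈ 4.5826*I)
b = -I*sqrt(21)/21 (b = 1/(I*sqrt(21)) = -I*sqrt(21)/21 ≈ -0.21822*I)
Y(l) = 1/(2*l)
(-15*b)*Y(x(-3)) = (-(-5)*I*sqrt(21)/7)*(1/(2*(-1/3))) = (5*I*sqrt(21)/7)*((1/2)*(-3)) = (5*I*sqrt(21)/7)*(-3/2) = -15*I*sqrt(21)/14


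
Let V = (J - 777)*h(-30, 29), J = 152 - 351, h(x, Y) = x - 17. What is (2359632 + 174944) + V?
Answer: 2580448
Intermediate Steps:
h(x, Y) = -17 + x
J = -199
V = 45872 (V = (-199 - 777)*(-17 - 30) = -976*(-47) = 45872)
(2359632 + 174944) + V = (2359632 + 174944) + 45872 = 2534576 + 45872 = 2580448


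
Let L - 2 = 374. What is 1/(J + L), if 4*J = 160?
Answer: 1/416 ≈ 0.0024038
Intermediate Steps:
L = 376 (L = 2 + 374 = 376)
J = 40 (J = (¼)*160 = 40)
1/(J + L) = 1/(40 + 376) = 1/416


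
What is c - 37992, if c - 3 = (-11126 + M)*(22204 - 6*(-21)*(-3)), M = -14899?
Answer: -568059639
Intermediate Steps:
c = -568021647 (c = 3 + (-11126 - 14899)*(22204 - 6*(-21)*(-3)) = 3 - 26025*(22204 + 126*(-3)) = 3 - 26025*(22204 - 378) = 3 - 26025*21826 = 3 - 568021650 = -568021647)
c - 37992 = -568021647 - 37992 = -568059639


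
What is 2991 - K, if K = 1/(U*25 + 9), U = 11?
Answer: 849443/284 ≈ 2991.0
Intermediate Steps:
K = 1/284 (K = 1/(11*25 + 9) = 1/(275 + 9) = 1/284 ≈ 0.0035211)
2991 - K = 2991 - 1*1/284 = 2991 - 1/284 = 849443/284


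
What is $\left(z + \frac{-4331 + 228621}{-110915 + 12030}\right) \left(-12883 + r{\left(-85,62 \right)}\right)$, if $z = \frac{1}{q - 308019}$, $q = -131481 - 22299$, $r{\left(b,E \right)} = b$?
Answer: $\frac{268637298368792}{9132998823} \approx 29414.0$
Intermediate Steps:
$q = -153780$ ($q = -131481 - 22299 = -153780$)
$z = - \frac{1}{461799}$ ($z = \frac{1}{-153780 - 308019} = \frac{1}{-461799} = - \frac{1}{461799} \approx -2.1654 \cdot 10^{-6}$)
$\left(z + \frac{-4331 + 228621}{-110915 + 12030}\right) \left(-12883 + r{\left(-85,62 \right)}\right) = \left(- \frac{1}{461799} + \frac{-4331 + 228621}{-110915 + 12030}\right) \left(-12883 - 85\right) = \left(- \frac{1}{461799} + \frac{224290}{-98885}\right) \left(-12968\right) = \left(- \frac{1}{461799} + 224290 \left(- \frac{1}{98885}\right)\right) \left(-12968\right) = \left(- \frac{1}{461799} - \frac{44858}{19777}\right) \left(-12968\right) = \left(- \frac{20715399319}{9132998823}\right) \left(-12968\right) = \frac{268637298368792}{9132998823}$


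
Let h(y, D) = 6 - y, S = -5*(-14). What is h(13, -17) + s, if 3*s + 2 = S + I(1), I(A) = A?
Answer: 16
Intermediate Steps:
S = 70
s = 23 (s = -⅔ + (70 + 1)/3 = -⅔ + (⅓)*71 = -⅔ + 71/3 = 23)
h(13, -17) + s = (6 - 1*13) + 23 = (6 - 13) + 23 = -7 + 23 = 16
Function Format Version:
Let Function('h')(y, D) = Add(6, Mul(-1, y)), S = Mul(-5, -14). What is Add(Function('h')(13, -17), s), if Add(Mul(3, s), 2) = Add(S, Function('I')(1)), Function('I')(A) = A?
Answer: 16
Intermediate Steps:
S = 70
s = 23 (s = Add(Rational(-2, 3), Mul(Rational(1, 3), Add(70, 1))) = Add(Rational(-2, 3), Mul(Rational(1, 3), 71)) = Add(Rational(-2, 3), Rational(71, 3)) = 23)
Add(Function('h')(13, -17), s) = Add(Add(6, Mul(-1, 13)), 23) = Add(Add(6, -13), 23) = Add(-7, 23) = 16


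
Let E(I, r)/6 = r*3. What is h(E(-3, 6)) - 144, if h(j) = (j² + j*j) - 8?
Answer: 23176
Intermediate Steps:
E(I, r) = 18*r (E(I, r) = 6*(r*3) = 6*(3*r) = 18*r)
h(j) = -8 + 2*j² (h(j) = (j² + j²) - 8 = 2*j² - 8 = -8 + 2*j²)
h(E(-3, 6)) - 144 = (-8 + 2*(18*6)²) - 144 = (-8 + 2*108²) - 144 = (-8 + 2*11664) - 144 = (-8 + 23328) - 144 = 23320 - 144 = 23176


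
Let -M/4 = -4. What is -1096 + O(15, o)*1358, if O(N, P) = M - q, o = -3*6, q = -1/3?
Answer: 63254/3 ≈ 21085.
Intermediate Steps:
q = -⅓ (q = -1*⅓ = -⅓ ≈ -0.33333)
o = -18
M = 16 (M = -4*(-4) = 16)
O(N, P) = 49/3 (O(N, P) = 16 - 1*(-⅓) = 16 + ⅓ = 49/3)
-1096 + O(15, o)*1358 = -1096 + (49/3)*1358 = -1096 + 66542/3 = 63254/3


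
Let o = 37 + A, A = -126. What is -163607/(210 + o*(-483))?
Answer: -163607/43197 ≈ -3.7875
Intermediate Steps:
o = -89 (o = 37 - 126 = -89)
-163607/(210 + o*(-483)) = -163607/(210 - 89*(-483)) = -163607/(210 + 42987) = -163607/43197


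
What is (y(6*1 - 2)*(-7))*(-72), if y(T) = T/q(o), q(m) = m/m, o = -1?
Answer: 2016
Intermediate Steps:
q(m) = 1
y(T) = T (y(T) = T/1 = T*1 = T)
(y(6*1 - 2)*(-7))*(-72) = ((6*1 - 2)*(-7))*(-72) = ((6 - 2)*(-7))*(-72) = (4*(-7))*(-72) = -28*(-72) = 2016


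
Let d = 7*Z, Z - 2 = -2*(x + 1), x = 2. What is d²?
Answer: 784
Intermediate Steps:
Z = -4 (Z = 2 - 2*(2 + 1) = 2 - 2*3 = 2 - 6 = -4)
d = -28 (d = 7*(-4) = -28)
d² = (-28)² = 784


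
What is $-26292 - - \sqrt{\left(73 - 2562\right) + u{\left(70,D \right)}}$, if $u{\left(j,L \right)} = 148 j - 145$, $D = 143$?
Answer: $-26292 + \sqrt{7726} \approx -26204.0$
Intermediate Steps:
$u{\left(j,L \right)} = -145 + 148 j$
$-26292 - - \sqrt{\left(73 - 2562\right) + u{\left(70,D \right)}} = -26292 - - \sqrt{\left(73 - 2562\right) + \left(-145 + 148 \cdot 70\right)} = -26292 - - \sqrt{\left(73 - 2562\right) + \left(-145 + 10360\right)} = -26292 - - \sqrt{-2489 + 10215} = -26292 - - \sqrt{7726} = -26292 + \sqrt{7726}$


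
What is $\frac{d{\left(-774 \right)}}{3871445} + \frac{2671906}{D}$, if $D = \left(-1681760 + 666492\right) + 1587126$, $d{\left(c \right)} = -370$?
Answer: $\frac{1034392553671}{221391679481} \approx 4.6722$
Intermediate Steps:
$D = 571858$ ($D = -1015268 + 1587126 = 571858$)
$\frac{d{\left(-774 \right)}}{3871445} + \frac{2671906}{D} = - \frac{370}{3871445} + \frac{2671906}{571858} = \left(-370\right) \frac{1}{3871445} + 2671906 \cdot \frac{1}{571858} = - \frac{74}{774289} + \frac{1335953}{285929} = \frac{1034392553671}{221391679481}$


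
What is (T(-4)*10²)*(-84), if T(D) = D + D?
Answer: 67200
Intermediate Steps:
T(D) = 2*D
(T(-4)*10²)*(-84) = ((2*(-4))*10²)*(-84) = -8*100*(-84) = -800*(-84) = 67200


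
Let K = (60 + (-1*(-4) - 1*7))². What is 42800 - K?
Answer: 39551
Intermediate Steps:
K = 3249 (K = (60 + (4 - 7))² = (60 - 3)² = 57² = 3249)
42800 - K = 42800 - 1*3249 = 42800 - 3249 = 39551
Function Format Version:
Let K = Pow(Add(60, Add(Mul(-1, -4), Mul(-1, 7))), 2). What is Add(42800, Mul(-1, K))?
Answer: 39551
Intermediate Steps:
K = 3249 (K = Pow(Add(60, Add(4, -7)), 2) = Pow(Add(60, -3), 2) = Pow(57, 2) = 3249)
Add(42800, Mul(-1, K)) = Add(42800, Mul(-1, 3249)) = Add(42800, -3249) = 39551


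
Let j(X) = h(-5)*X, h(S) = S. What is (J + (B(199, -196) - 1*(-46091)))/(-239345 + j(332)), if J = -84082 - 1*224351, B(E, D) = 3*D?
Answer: 52586/48201 ≈ 1.0910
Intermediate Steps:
j(X) = -5*X
J = -308433 (J = -84082 - 224351 = -308433)
(J + (B(199, -196) - 1*(-46091)))/(-239345 + j(332)) = (-308433 + (3*(-196) - 1*(-46091)))/(-239345 - 5*332) = (-308433 + (-588 + 46091))/(-239345 - 1660) = (-308433 + 45503)/(-241005) = -262930*(-1/241005) = 52586/48201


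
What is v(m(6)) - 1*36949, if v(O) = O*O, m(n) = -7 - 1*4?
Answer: -36828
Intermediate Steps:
m(n) = -11 (m(n) = -7 - 4 = -11)
v(O) = O²
v(m(6)) - 1*36949 = (-11)² - 1*36949 = 121 - 36949 = -36828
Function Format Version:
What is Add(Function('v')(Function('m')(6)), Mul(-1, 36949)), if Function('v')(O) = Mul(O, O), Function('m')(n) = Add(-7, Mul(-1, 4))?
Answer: -36828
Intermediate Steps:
Function('m')(n) = -11 (Function('m')(n) = Add(-7, -4) = -11)
Function('v')(O) = Pow(O, 2)
Add(Function('v')(Function('m')(6)), Mul(-1, 36949)) = Add(Pow(-11, 2), Mul(-1, 36949)) = Add(121, -36949) = -36828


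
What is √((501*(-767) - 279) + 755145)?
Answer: √370599 ≈ 608.77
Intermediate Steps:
√((501*(-767) - 279) + 755145) = √((-384267 - 279) + 755145) = √(-384546 + 755145) = √370599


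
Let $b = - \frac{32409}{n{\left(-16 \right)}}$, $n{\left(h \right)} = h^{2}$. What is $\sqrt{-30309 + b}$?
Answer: $\frac{i \sqrt{7791513}}{16} \approx 174.46 i$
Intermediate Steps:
$b = - \frac{32409}{256}$ ($b = - \frac{32409}{\left(-16\right)^{2}} = - \frac{32409}{256} \approx -126.6$)
$\sqrt{-30309 + b} = \sqrt{-30309 - \frac{32409}{256}} = \sqrt{- \frac{7791513}{256}} = \frac{i \sqrt{7791513}}{16}$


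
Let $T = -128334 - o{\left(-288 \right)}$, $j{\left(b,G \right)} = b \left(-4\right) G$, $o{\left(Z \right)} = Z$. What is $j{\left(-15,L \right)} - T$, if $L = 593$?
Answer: $163626$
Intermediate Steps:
$j{\left(b,G \right)} = - 4 G b$ ($j{\left(b,G \right)} = - 4 b G = - 4 G b$)
$T = -128046$ ($T = -128334 - -288 = -128334 + 288 = -128046$)
$j{\left(-15,L \right)} - T = \left(-4\right) 593 \left(-15\right) - -128046 = 35580 + 128046 = 163626$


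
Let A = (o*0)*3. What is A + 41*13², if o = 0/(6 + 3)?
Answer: 6929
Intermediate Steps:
o = 0 (o = 0/9 = 0*(⅑) = 0)
A = 0 (A = (0*0)*3 = 0*3 = 0)
A + 41*13² = 0 + 41*13² = 0 + 41*169 = 0 + 6929 = 6929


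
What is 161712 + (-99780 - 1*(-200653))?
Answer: 262585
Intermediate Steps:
161712 + (-99780 - 1*(-200653)) = 161712 + (-99780 + 200653) = 161712 + 100873 = 262585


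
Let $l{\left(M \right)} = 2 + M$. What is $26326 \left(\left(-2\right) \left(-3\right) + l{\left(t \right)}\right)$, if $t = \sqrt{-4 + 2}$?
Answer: $210608 + 26326 i \sqrt{2} \approx 2.1061 \cdot 10^{5} + 37231.0 i$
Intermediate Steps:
$t = i \sqrt{2}$ ($t = \sqrt{-2} = i \sqrt{2} \approx 1.4142 i$)
$26326 \left(\left(-2\right) \left(-3\right) + l{\left(t \right)}\right) = 26326 \left(\left(-2\right) \left(-3\right) + \left(2 + i \sqrt{2}\right)\right) = 26326 \left(6 + \left(2 + i \sqrt{2}\right)\right) = 26326 \left(8 + i \sqrt{2}\right) = 210608 + 26326 i \sqrt{2}$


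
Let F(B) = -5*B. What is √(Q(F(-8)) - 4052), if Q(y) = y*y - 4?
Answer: 2*I*√614 ≈ 49.558*I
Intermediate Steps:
Q(y) = -4 + y² (Q(y) = y² - 4 = -4 + y²)
√(Q(F(-8)) - 4052) = √((-4 + (-5*(-8))²) - 4052) = √((-4 + 40²) - 4052) = √((-4 + 1600) - 4052) = √(1596 - 4052) = √(-2456) = 2*I*√614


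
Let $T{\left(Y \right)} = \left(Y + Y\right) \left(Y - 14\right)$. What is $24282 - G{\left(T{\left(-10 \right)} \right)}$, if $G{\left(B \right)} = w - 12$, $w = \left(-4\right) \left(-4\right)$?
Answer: $24278$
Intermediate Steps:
$w = 16$
$T{\left(Y \right)} = 2 Y \left(-14 + Y\right)$
$G{\left(B \right)} = 4$ ($G{\left(B \right)} = 16 - 12 = 4$)
$24282 - G{\left(T{\left(-10 \right)} \right)} = 24282 - 4 = 24278$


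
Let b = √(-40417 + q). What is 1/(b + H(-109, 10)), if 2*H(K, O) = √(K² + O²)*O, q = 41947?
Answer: 1/(3*√170 + 5*√11981) ≈ 0.0017053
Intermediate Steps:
H(K, O) = O*√(K² + O²)/2 (H(K, O) = (√(K² + O²)*O)/2 = (O*√(K² + O²))/2 = O*√(K² + O²)/2)
b = 3*√170 (b = √(-40417 + 41947) = √1530 = 3*√170 ≈ 39.115)
1/(b + H(-109, 10)) = 1/(3*√170 + (½)*10*√((-109)² + 10²)) = 1/(3*√170 + (½)*10*√(11881 + 100)) = 1/(3*√170 + (½)*10*√11981) = 1/(3*√170 + 5*√11981)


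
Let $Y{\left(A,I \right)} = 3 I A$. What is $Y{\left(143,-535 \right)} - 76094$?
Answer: $-305609$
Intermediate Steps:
$Y{\left(A,I \right)} = 3 A I$
$Y{\left(143,-535 \right)} - 76094 = 3 \cdot 143 \left(-535\right) - 76094 = -229515 - 76094 = -305609$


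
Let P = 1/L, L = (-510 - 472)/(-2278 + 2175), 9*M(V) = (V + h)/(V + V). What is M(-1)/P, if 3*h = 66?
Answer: -3437/309 ≈ -11.123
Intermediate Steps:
h = 22 (h = (1/3)*66 = 22)
M(V) = (22 + V)/(18*V) (M(V) = ((V + 22)/(V + V))/9 = ((22 + V)/((2*V)))/9 = ((22 + V)*(1/(2*V)))/9 = ((22 + V)/(2*V))/9 = (22 + V)/(18*V))
L = 982/103 (L = -982/(-103) = -982*(-1/103) = 982/103 ≈ 9.5340)
P = 103/982 (P = 1/(982/103) = 103/982 ≈ 0.10489)
M(-1)/P = ((1/18)*(22 - 1)/(-1))/(103/982) = ((1/18)*(-1)*21)*(982/103) = -7/6*982/103 = -3437/309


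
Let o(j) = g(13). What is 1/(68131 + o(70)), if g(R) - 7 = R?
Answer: 1/68151 ≈ 1.4673e-5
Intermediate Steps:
g(R) = 7 + R
o(j) = 20 (o(j) = 7 + 13 = 20)
1/(68131 + o(70)) = 1/(68131 + 20) = 1/68151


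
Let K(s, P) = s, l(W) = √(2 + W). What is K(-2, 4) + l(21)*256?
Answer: -2 + 256*√23 ≈ 1225.7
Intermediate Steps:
K(-2, 4) + l(21)*256 = -2 + √(2 + 21)*256 = -2 + √23*256 = -2 + 256*√23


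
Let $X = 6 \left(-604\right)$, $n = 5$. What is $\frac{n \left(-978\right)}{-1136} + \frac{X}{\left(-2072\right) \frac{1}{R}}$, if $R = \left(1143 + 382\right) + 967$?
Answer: $\frac{91690689}{21016} \approx 4362.9$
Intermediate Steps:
$X = -3624$
$R = 2492$ ($R = 1525 + 967 = 2492$)
$\frac{n \left(-978\right)}{-1136} + \frac{X}{\left(-2072\right) \frac{1}{R}} = \frac{5 \left(-978\right)}{-1136} - \frac{3624}{\left(-2072\right) \frac{1}{2492}} = \left(-4890\right) \left(- \frac{1}{1136}\right) - \frac{3624}{\left(-2072\right) \frac{1}{2492}} = \frac{2445}{568} - \frac{3624}{- \frac{74}{89}} = \frac{2445}{568} - - \frac{161268}{37} = \frac{2445}{568} + \frac{161268}{37} = \frac{91690689}{21016}$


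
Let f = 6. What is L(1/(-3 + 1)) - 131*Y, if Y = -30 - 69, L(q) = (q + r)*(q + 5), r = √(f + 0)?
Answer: 51867/4 + 9*√6/2 ≈ 12978.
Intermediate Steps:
r = √6 (r = √(6 + 0) = √6 ≈ 2.4495)
L(q) = (5 + q)*(q + √6) (L(q) = (q + √6)*(q + 5) = (q + √6)*(5 + q) = (5 + q)*(q + √6))
Y = -99
L(1/(-3 + 1)) - 131*Y = ((1/(-3 + 1))² + 5/(-3 + 1) + 5*√6 + √6/(-3 + 1)) - 131*(-99) = ((1/(-2))² + 5/(-2) + 5*√6 + √6/(-2)) + 12969 = ((-½)² + 5*(-½) + 5*√6 - √6/2) + 12969 = (¼ - 5/2 + 5*√6 - √6/2) + 12969 = (-9/4 + 9*√6/2) + 12969 = 51867/4 + 9*√6/2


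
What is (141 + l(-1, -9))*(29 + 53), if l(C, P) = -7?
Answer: 10988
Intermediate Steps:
(141 + l(-1, -9))*(29 + 53) = (141 - 7)*(29 + 53) = 134*82 = 10988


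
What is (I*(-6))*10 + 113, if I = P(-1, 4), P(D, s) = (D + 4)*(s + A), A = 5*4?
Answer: -4207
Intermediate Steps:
A = 20
P(D, s) = (4 + D)*(20 + s) (P(D, s) = (D + 4)*(s + 20) = (4 + D)*(20 + s))
I = 72 (I = 80 + 4*4 + 20*(-1) - 1*4 = 80 + 16 - 20 - 4 = 72)
(I*(-6))*10 + 113 = (72*(-6))*10 + 113 = -432*10 + 113 = -4320 + 113 = -4207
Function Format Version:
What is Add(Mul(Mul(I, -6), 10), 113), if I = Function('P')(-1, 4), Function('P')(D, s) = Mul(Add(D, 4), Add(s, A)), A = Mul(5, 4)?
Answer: -4207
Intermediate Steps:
A = 20
Function('P')(D, s) = Mul(Add(4, D), Add(20, s)) (Function('P')(D, s) = Mul(Add(D, 4), Add(s, 20)) = Mul(Add(4, D), Add(20, s)))
I = 72 (I = Add(80, Mul(4, 4), Mul(20, -1), Mul(-1, 4)) = Add(80, 16, -20, -4) = 72)
Add(Mul(Mul(I, -6), 10), 113) = Add(Mul(Mul(72, -6), 10), 113) = Add(Mul(-432, 10), 113) = Add(-4320, 113) = -4207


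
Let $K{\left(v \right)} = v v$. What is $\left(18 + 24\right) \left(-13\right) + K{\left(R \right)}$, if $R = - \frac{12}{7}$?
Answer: $- \frac{26610}{49} \approx -543.06$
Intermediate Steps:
$R = - \frac{12}{7}$ ($R = \left(-12\right) \frac{1}{7} = - \frac{12}{7} \approx -1.7143$)
$K{\left(v \right)} = v^{2}$
$\left(18 + 24\right) \left(-13\right) + K{\left(R \right)} = \left(18 + 24\right) \left(-13\right) + \left(- \frac{12}{7}\right)^{2} = 42 \left(-13\right) + \frac{144}{49} = -546 + \frac{144}{49} = - \frac{26610}{49}$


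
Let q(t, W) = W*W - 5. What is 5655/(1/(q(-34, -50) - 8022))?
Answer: -31255185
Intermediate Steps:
q(t, W) = -5 + W² (q(t, W) = W² - 5 = -5 + W²)
5655/(1/(q(-34, -50) - 8022)) = 5655/(1/((-5 + (-50)²) - 8022)) = 5655/(1/((-5 + 2500) - 8022)) = 5655/(1/(2495 - 8022)) = 5655/(1/(-5527)) = 5655/(-1/5527) = 5655*(-5527) = -31255185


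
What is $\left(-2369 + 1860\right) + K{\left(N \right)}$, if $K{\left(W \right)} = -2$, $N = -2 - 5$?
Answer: $-511$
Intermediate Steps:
$N = -7$ ($N = -2 - 5 = -7$)
$\left(-2369 + 1860\right) + K{\left(N \right)} = \left(-2369 + 1860\right) - 2 = -509 - 2 = -511$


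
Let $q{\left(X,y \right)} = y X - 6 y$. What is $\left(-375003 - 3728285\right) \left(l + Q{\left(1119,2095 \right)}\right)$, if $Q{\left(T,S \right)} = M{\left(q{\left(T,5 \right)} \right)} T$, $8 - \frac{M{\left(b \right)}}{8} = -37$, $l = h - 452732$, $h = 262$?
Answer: $203646183440$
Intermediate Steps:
$q{\left(X,y \right)} = - 6 y + X y$ ($q{\left(X,y \right)} = X y - 6 y = - 6 y + X y$)
$l = -452470$ ($l = 262 - 452732 = -452470$)
$M{\left(b \right)} = 360$ ($M{\left(b \right)} = 64 - -296 = 64 + 296 = 360$)
$Q{\left(T,S \right)} = 360 T$
$\left(-375003 - 3728285\right) \left(l + Q{\left(1119,2095 \right)}\right) = \left(-375003 - 3728285\right) \left(-452470 + 360 \cdot 1119\right) = - 4103288 \left(-452470 + 402840\right) = \left(-4103288\right) \left(-49630\right) = 203646183440$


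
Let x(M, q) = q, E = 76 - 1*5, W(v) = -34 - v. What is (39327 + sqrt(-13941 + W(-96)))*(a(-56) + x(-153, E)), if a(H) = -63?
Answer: 314616 + 8*I*sqrt(13879) ≈ 3.1462e+5 + 942.47*I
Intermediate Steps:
E = 71 (E = 76 - 5 = 71)
(39327 + sqrt(-13941 + W(-96)))*(a(-56) + x(-153, E)) = (39327 + sqrt(-13941 + (-34 - 1*(-96))))*(-63 + 71) = (39327 + sqrt(-13941 + (-34 + 96)))*8 = (39327 + sqrt(-13941 + 62))*8 = (39327 + sqrt(-13879))*8 = (39327 + I*sqrt(13879))*8 = 314616 + 8*I*sqrt(13879)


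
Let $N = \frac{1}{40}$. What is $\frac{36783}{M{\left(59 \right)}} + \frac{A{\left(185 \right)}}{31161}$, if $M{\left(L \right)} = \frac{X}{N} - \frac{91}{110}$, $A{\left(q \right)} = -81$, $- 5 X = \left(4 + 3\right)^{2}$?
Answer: $- \frac{42028319007}{448832657} \approx -93.639$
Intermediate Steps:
$X = - \frac{49}{5}$ ($X = - \frac{\left(4 + 3\right)^{2}}{5} = - \frac{7^{2}}{5} = \left(- \frac{1}{5}\right) 49 = - \frac{49}{5} \approx -9.8$)
$N = \frac{1}{40} \approx 0.025$
$M{\left(L \right)} = - \frac{43211}{110}$ ($M{\left(L \right)} = - \frac{49 \frac{1}{\frac{1}{40}}}{5} - \frac{91}{110} = \left(- \frac{49}{5}\right) 40 - \frac{91}{110} = -392 - \frac{91}{110} = - \frac{43211}{110}$)
$\frac{36783}{M{\left(59 \right)}} + \frac{A{\left(185 \right)}}{31161} = \frac{36783}{- \frac{43211}{110}} - \frac{81}{31161} = 36783 \left(- \frac{110}{43211}\right) - \frac{27}{10387} = - \frac{4046130}{43211} - \frac{27}{10387} = - \frac{42028319007}{448832657}$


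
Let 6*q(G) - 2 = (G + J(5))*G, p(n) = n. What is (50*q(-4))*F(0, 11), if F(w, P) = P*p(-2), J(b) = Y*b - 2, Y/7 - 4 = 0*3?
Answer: 97900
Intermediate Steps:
Y = 28 (Y = 28 + 7*(0*3) = 28 + 7*0 = 28 + 0 = 28)
J(b) = -2 + 28*b (J(b) = 28*b - 2 = -2 + 28*b)
F(w, P) = -2*P (F(w, P) = P*(-2) = -2*P)
q(G) = ⅓ + G*(138 + G)/6 (q(G) = ⅓ + ((G + (-2 + 28*5))*G)/6 = ⅓ + ((G + (-2 + 140))*G)/6 = ⅓ + ((G + 138)*G)/6 = ⅓ + ((138 + G)*G)/6 = ⅓ + (G*(138 + G))/6 = ⅓ + G*(138 + G)/6)
(50*q(-4))*F(0, 11) = (50*(⅓ + 23*(-4) + (⅙)*(-4)²))*(-2*11) = (50*(⅓ - 92 + (⅙)*16))*(-22) = (50*(⅓ - 92 + 8/3))*(-22) = (50*(-89))*(-22) = -4450*(-22) = 97900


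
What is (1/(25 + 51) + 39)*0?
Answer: 0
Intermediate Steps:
(1/(25 + 51) + 39)*0 = (1/76 + 39)*0 = (2965/76)*0 = 0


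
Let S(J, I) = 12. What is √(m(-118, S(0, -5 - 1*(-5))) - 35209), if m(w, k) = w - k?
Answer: I*√35339 ≈ 187.99*I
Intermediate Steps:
√(m(-118, S(0, -5 - 1*(-5))) - 35209) = √((-118 - 1*12) - 35209) = √((-118 - 12) - 35209) = √(-130 - 35209) = √(-35339) = I*√35339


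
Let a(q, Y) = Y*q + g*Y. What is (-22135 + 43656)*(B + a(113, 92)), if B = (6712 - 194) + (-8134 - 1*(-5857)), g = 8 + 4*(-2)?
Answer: 315002877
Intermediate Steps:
g = 0 (g = 8 - 8 = 0)
B = 4241 (B = 6518 + (-8134 + 5857) = 6518 - 2277 = 4241)
a(q, Y) = Y*q (a(q, Y) = Y*q + 0*Y = Y*q + 0 = Y*q)
(-22135 + 43656)*(B + a(113, 92)) = (-22135 + 43656)*(4241 + 92*113) = 21521*(4241 + 10396) = 21521*14637 = 315002877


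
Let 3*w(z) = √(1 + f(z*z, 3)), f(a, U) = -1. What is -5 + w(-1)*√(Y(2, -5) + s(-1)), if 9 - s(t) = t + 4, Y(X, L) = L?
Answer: -5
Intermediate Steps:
s(t) = 5 - t (s(t) = 9 - (t + 4) = 9 - (4 + t) = 9 + (-4 - t) = 5 - t)
w(z) = 0 (w(z) = √(1 - 1)/3 = √0/3 = (⅓)*0 = 0)
-5 + w(-1)*√(Y(2, -5) + s(-1)) = -5 + 0*√(-5 + (5 - 1*(-1))) = -5 + 0*√(-5 + (5 + 1)) = -5 + 0*√(-5 + 6) = -5 + 0*√1 = -5 + 0*1 = -5 + 0 = -5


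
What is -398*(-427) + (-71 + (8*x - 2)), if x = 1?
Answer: 169881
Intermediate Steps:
-398*(-427) + (-71 + (8*x - 2)) = -398*(-427) + (-71 + (8*1 - 2)) = 169946 + (-71 + (8 - 2)) = 169946 + (-71 + 6) = 169946 - 65 = 169881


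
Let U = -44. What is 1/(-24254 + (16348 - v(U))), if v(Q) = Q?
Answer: -1/7862 ≈ -0.00012719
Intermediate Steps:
1/(-24254 + (16348 - v(U))) = 1/(-24254 + (16348 - 1*(-44))) = 1/(-24254 + (16348 + 44)) = 1/(-24254 + 16392) = 1/(-7862) = -1/7862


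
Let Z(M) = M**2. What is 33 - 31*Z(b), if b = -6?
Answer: -1083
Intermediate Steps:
33 - 31*Z(b) = 33 - 31*(-6)**2 = 33 - 31*36 = 33 - 1116 = -1083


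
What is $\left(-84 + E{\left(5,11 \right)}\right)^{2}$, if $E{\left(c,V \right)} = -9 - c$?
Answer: $9604$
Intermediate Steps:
$\left(-84 + E{\left(5,11 \right)}\right)^{2} = \left(-84 - 14\right)^{2} = \left(-98\right)^{2} = 9604$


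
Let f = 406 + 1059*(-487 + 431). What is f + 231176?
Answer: 172278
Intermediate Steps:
f = -58898 (f = 406 + 1059*(-56) = 406 - 59304 = -58898)
f + 231176 = -58898 + 231176 = 172278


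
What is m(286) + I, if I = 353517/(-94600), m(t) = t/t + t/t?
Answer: -164317/94600 ≈ -1.7370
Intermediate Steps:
m(t) = 2 (m(t) = 1 + 1 = 2)
I = -353517/94600 (I = 353517*(-1/94600) = -353517/94600 ≈ -3.7370)
m(286) + I = 2 - 353517/94600 = -164317/94600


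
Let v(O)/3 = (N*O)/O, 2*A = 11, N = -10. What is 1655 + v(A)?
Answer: 1625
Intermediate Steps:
A = 11/2 (A = (½)*11 = 11/2 ≈ 5.5000)
v(O) = -30 (v(O) = 3*((-10*O)/O) = 3*(-10) = -30)
1655 + v(A) = 1655 - 30 = 1625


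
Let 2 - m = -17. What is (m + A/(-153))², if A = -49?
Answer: 8737936/23409 ≈ 373.27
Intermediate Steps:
m = 19 (m = 2 - 1*(-17) = 2 + 17 = 19)
(m + A/(-153))² = (19 - 49/(-153))² = (19 - 49*(-1/153))² = (19 + 49/153)² = (2956/153)² = 8737936/23409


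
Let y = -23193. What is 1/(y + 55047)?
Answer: 1/31854 ≈ 3.1393e-5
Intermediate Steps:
1/(y + 55047) = 1/(-23193 + 55047) = 1/31854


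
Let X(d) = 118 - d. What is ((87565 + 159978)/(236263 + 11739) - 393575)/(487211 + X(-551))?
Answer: -97607139607/120995215760 ≈ -0.80670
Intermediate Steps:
((87565 + 159978)/(236263 + 11739) - 393575)/(487211 + X(-551)) = ((87565 + 159978)/(236263 + 11739) - 393575)/(487211 + (118 - 1*(-551))) = (247543/248002 - 393575)/(487211 + (118 + 551)) = (247543*(1/248002) - 393575)/(487211 + 669) = (247543/248002 - 393575)/487880 = -97607139607/248002*1/487880 = -97607139607/120995215760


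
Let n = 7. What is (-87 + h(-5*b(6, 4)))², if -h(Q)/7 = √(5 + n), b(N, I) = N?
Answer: 8157 + 2436*√3 ≈ 12376.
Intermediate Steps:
h(Q) = -14*√3 (h(Q) = -7*√(5 + 7) = -14*√3)
(-87 + h(-5*b(6, 4)))² = (-87 - 14*√3)²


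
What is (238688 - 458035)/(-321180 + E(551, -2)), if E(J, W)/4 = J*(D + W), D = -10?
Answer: 219347/347628 ≈ 0.63098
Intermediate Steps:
E(J, W) = 4*J*(-10 + W) (E(J, W) = 4*(J*(-10 + W)) = 4*J*(-10 + W))
(238688 - 458035)/(-321180 + E(551, -2)) = (238688 - 458035)/(-321180 + 4*551*(-10 - 2)) = -219347/(-321180 + 4*551*(-12)) = -219347/(-321180 - 26448) = -219347/(-347628) = -219347*(-1/347628) = 219347/347628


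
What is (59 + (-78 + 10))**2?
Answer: 81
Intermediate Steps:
(59 + (-78 + 10))**2 = (59 - 68)**2 = (-9)**2 = 81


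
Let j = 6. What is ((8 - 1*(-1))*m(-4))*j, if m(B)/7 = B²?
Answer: 6048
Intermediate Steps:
m(B) = 7*B²
((8 - 1*(-1))*m(-4))*j = ((8 - 1*(-1))*(7*(-4)²))*6 = ((8 + 1)*(7*16))*6 = (9*112)*6 = 1008*6 = 6048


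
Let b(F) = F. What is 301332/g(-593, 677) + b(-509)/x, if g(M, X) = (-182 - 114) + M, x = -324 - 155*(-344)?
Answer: -15969843173/47113444 ≈ -338.97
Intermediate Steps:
x = 52996 (x = -324 + 53320 = 52996)
g(M, X) = -296 + M
301332/g(-593, 677) + b(-509)/x = 301332/(-296 - 593) - 509/52996 = 301332/(-889) - 509*1/52996 = 301332*(-1/889) - 509/52996 = -301332/889 - 509/52996 = -15969843173/47113444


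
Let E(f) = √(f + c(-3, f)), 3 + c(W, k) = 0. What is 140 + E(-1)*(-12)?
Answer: 140 - 24*I ≈ 140.0 - 24.0*I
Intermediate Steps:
c(W, k) = -3 (c(W, k) = -3 + 0 = -3)
E(f) = √(-3 + f) (E(f) = √(f - 3) = √(-3 + f))
140 + E(-1)*(-12) = 140 + √(-3 - 1)*(-12) = 140 + √(-4)*(-12) = 140 + (2*I)*(-12) = 140 - 24*I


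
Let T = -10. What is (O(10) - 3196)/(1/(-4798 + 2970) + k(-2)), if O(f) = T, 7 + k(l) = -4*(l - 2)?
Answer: -5860568/16451 ≈ -356.24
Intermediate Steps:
k(l) = 1 - 4*l (k(l) = -7 - 4*(l - 2) = -7 - 4*(-2 + l) = -7 + (8 - 4*l) = 1 - 4*l)
O(f) = -10
(O(10) - 3196)/(1/(-4798 + 2970) + k(-2)) = (-10 - 3196)/(1/(-4798 + 2970) + (1 - 4*(-2))) = -3206/(1/(-1828) + (1 + 8)) = -3206/(-1/1828 + 9) = -3206/16451/1828 = -3206*1828/16451 = -5860568/16451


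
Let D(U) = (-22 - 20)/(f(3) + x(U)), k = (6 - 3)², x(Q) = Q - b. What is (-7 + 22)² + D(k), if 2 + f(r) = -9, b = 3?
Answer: 1167/5 ≈ 233.40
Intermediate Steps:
f(r) = -11 (f(r) = -2 - 9 = -11)
x(Q) = -3 + Q (x(Q) = Q - 1*3 = Q - 3 = -3 + Q)
k = 9 (k = 3² = 9)
D(U) = -42/(-14 + U) (D(U) = (-22 - 20)/(-11 + (-3 + U)) = -42/(-14 + U))
(-7 + 22)² + D(k) = (-7 + 22)² - 42/(-14 + 9) = 15² - 42/(-5) = 225 - 42*(-⅕) = 225 + 42/5 = 1167/5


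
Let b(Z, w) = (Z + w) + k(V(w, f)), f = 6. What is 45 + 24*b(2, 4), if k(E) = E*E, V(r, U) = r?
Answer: 573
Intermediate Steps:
k(E) = E²
b(Z, w) = Z + w + w² (b(Z, w) = (Z + w) + w² = Z + w + w²)
45 + 24*b(2, 4) = 45 + 24*(2 + 4 + 4²) = 45 + 24*(2 + 4 + 16) = 45 + 24*22 = 45 + 528 = 573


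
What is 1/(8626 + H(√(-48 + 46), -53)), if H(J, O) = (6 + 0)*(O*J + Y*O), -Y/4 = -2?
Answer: 3041/18596486 + 159*I*√2/18596486 ≈ 0.00016353 + 1.2092e-5*I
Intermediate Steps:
Y = 8 (Y = -4*(-2) = 8)
H(J, O) = 48*O + 6*J*O (H(J, O) = (6 + 0)*(O*J + 8*O) = 6*(J*O + 8*O) = 6*(8*O + J*O) = 48*O + 6*J*O)
1/(8626 + H(√(-48 + 46), -53)) = 1/(8626 + 6*(-53)*(8 + √(-48 + 46))) = 1/(8626 + 6*(-53)*(8 + √(-2))) = 1/(8626 + 6*(-53)*(8 + I*√2)) = 1/(8626 + (-2544 - 318*I*√2)) = 1/(6082 - 318*I*√2)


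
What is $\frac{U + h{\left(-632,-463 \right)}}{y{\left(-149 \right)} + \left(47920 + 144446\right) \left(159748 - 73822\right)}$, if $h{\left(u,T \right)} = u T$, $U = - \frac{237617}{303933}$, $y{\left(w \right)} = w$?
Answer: $\frac{88935421111}{5023781734036611} \approx 1.7703 \cdot 10^{-5}$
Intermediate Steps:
$U = - \frac{237617}{303933}$ ($U = \left(-237617\right) \frac{1}{303933} = - \frac{237617}{303933} \approx -0.78181$)
$h{\left(u,T \right)} = T u$
$\frac{U + h{\left(-632,-463 \right)}}{y{\left(-149 \right)} + \left(47920 + 144446\right) \left(159748 - 73822\right)} = \frac{- \frac{237617}{303933} - -292616}{-149 + \left(47920 + 144446\right) \left(159748 - 73822\right)} = \frac{- \frac{237617}{303933} + 292616}{-149 + 192366 \cdot 85926} = \frac{88935421111}{303933 \left(-149 + 16529240916\right)} = \frac{88935421111}{303933 \cdot 16529240767} = \frac{88935421111}{303933} \cdot \frac{1}{16529240767} = \frac{88935421111}{5023781734036611}$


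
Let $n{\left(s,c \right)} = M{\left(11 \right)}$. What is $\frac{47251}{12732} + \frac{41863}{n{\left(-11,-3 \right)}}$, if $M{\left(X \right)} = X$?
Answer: $\frac{533519477}{140052} \approx 3809.4$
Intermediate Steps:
$n{\left(s,c \right)} = 11$
$\frac{47251}{12732} + \frac{41863}{n{\left(-11,-3 \right)}} = \frac{47251}{12732} + \frac{41863}{11} = \frac{533519477}{140052}$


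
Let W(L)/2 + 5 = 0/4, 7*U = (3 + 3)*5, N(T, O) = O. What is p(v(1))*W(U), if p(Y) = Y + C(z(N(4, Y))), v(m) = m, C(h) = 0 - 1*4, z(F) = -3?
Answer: 30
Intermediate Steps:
C(h) = -4 (C(h) = 0 - 4 = -4)
U = 30/7 (U = ((3 + 3)*5)/7 = (6*5)/7 = (⅐)*30 = 30/7 ≈ 4.2857)
W(L) = -10 (W(L) = -10 + 2*(0/4) = -10 + 2*(0*(¼)) = -10 + 2*0 = -10 + 0 = -10)
p(Y) = -4 + Y (p(Y) = Y - 4 = -4 + Y)
p(v(1))*W(U) = (-4 + 1)*(-10) = -3*(-10) = 30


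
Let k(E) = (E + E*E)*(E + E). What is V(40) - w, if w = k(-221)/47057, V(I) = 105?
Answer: 26431025/47057 ≈ 561.68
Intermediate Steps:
k(E) = 2*E*(E + E²) (k(E) = (E + E²)*(2*E) = 2*E*(E + E²))
w = -21490040/47057 (w = (2*(-221)²*(1 - 221))/47057 = (2*48841*(-220))*(1/47057) = -21490040*1/47057 = -21490040/47057 ≈ -456.68)
V(40) - w = 105 - 1*(-21490040/47057) = 105 + 21490040/47057 = 26431025/47057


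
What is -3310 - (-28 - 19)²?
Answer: -5519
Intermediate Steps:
-3310 - (-28 - 19)² = -3310 - 1*(-47)² = -3310 - 1*2209 = -3310 - 2209 = -5519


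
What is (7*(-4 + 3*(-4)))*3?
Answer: -336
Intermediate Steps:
(7*(-4 + 3*(-4)))*3 = (7*(-4 - 12))*3 = (7*(-16))*3 = -112*3 = -336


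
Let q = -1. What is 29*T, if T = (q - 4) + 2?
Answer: -87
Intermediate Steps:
T = -3 (T = (-1 - 4) + 2 = -5 + 2 = -3)
29*T = 29*(-3) = -87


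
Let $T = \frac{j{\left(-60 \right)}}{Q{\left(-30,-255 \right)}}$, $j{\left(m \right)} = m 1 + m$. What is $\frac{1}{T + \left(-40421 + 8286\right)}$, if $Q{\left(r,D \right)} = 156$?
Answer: $- \frac{13}{417765} \approx -3.1118 \cdot 10^{-5}$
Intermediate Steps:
$j{\left(m \right)} = 2 m$ ($j{\left(m \right)} = m + m = 2 m$)
$T = - \frac{10}{13}$ ($T = \frac{2 \left(-60\right)}{156} = \left(-120\right) \frac{1}{156} = - \frac{10}{13} \approx -0.76923$)
$\frac{1}{T + \left(-40421 + 8286\right)} = \frac{1}{- \frac{10}{13} + \left(-40421 + 8286\right)} = \frac{1}{- \frac{10}{13} - 32135} = \frac{1}{- \frac{417765}{13}} = - \frac{13}{417765}$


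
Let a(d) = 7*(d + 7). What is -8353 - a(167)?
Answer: -9571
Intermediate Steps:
a(d) = 49 + 7*d (a(d) = 7*(7 + d) = 49 + 7*d)
-8353 - a(167) = -8353 - (49 + 7*167) = -8353 - (49 + 1169) = -8353 - 1*1218 = -8353 - 1218 = -9571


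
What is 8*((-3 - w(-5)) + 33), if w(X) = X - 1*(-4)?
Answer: 248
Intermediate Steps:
w(X) = 4 + X (w(X) = X + 4 = 4 + X)
8*((-3 - w(-5)) + 33) = 8*((-3 - (4 - 5)) + 33) = 8*((-3 - 1*(-1)) + 33) = 8*((-3 + 1) + 33) = 8*(-2 + 33) = 8*31 = 248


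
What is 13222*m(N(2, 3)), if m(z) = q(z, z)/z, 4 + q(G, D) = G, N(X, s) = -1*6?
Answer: 66110/3 ≈ 22037.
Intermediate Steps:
N(X, s) = -6
q(G, D) = -4 + G
m(z) = (-4 + z)/z
13222*m(N(2, 3)) = 13222*((-4 - 6)/(-6)) = 13222*(-⅙*(-10)) = 13222*(5/3) = 66110/3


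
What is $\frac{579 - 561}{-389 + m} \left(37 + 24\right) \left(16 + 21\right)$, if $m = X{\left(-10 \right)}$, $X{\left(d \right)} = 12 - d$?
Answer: $- \frac{40626}{367} \approx -110.7$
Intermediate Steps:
$m = 22$ ($m = 12 - -10 = 12 + 10 = 22$)
$\frac{579 - 561}{-389 + m} \left(37 + 24\right) \left(16 + 21\right) = \frac{579 - 561}{-389 + 22} \left(37 + 24\right) \left(16 + 21\right) = \frac{18}{-367} \cdot 61 \cdot 37 = 18 \left(- \frac{1}{367}\right) 2257 = \left(- \frac{18}{367}\right) 2257 = - \frac{40626}{367}$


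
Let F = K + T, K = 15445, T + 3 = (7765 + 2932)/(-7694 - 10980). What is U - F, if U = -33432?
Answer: -912662379/18674 ≈ -48873.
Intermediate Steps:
T = -66719/18674 (T = -3 + (7765 + 2932)/(-7694 - 10980) = -3 + 10697/(-18674) = -3 + 10697*(-1/18674) = -3 - 10697/18674 = -66719/18674 ≈ -3.5728)
F = 288353211/18674 (F = 15445 - 66719/18674 = 288353211/18674 ≈ 15441.)
U - F = -33432 - 1*288353211/18674 = -33432 - 288353211/18674 = -912662379/18674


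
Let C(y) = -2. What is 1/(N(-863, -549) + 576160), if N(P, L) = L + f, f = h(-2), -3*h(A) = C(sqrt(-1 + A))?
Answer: 3/1726835 ≈ 1.7373e-6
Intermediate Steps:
h(A) = 2/3 (h(A) = -1/3*(-2) = 2/3)
f = 2/3 ≈ 0.66667
N(P, L) = 2/3 + L (N(P, L) = L + 2/3 = 2/3 + L)
1/(N(-863, -549) + 576160) = 1/((2/3 - 549) + 576160) = 1/(-1645/3 + 576160) = 1/(1726835/3) = 3/1726835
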